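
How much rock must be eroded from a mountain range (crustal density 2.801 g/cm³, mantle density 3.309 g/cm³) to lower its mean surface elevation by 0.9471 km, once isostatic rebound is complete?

6.17 km

Net drop Δ = e − u = e − e ρ_c/ρ_m = e (ρ_m − ρ_c)/ρ_m.
e = Δ ρ_m/(ρ_m − ρ_c) = 0.9471 km × 3.309/0.508 = 6.17 km.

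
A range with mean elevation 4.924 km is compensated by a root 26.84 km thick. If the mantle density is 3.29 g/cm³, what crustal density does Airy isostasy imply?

2.78 g/cm³

ρ_c h = (ρ_m − ρ_c) r → ρ_c (h + r) = ρ_m r → ρ_c = ρ_m r / (h + r).
ρ_c = 3.29 × 26.84 km / (4.924 km + 26.84 km) = 2.78 g/cm³.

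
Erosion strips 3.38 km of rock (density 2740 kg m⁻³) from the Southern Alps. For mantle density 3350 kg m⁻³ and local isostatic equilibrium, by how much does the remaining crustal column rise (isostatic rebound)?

Unloading: uplift u = e ρ_c/ρ_m = 3.38 km × 2740/3350 = 2.76 km.

2.76 km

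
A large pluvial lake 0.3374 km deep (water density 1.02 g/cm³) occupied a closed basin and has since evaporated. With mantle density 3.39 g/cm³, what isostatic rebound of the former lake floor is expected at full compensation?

0.102 km

u = d ρ_w/ρ_m = 0.3374 km × 1.02/3.39 = 0.102 km.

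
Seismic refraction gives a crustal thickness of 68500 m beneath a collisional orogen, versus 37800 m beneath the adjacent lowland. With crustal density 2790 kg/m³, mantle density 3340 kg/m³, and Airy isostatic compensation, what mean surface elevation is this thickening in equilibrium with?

Excess crust Δ = 68500 m − 37800 m = 30700 m, split between elevation h and root r with h + r = Δ.
Airy balance ρ_c h = (ρ_m − ρ_c) r gives r = h ρ_c/(ρ_m − ρ_c), so h (1 + ρ_c/(ρ_m − ρ_c)) = Δ, i.e. h = Δ (ρ_m − ρ_c)/ρ_m.
h = 30700 m × 550/3340 = 5060 m.

5060 m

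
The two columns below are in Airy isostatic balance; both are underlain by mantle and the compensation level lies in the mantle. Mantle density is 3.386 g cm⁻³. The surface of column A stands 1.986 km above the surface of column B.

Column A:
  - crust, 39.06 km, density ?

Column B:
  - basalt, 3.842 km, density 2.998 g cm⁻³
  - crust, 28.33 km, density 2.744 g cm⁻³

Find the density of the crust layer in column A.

2.71 g cm⁻³

Take the compensation level at the base of the deeper column (depth z_c below the surface of column A) and equate Σ ρ_i t_i down to z_c; mantle fills any gap and the z_c terms cancel.
Column A: 39.06×ρ + (z_c − 39.06)×3.386
Column B: 1.986×0 + 3.842×2.998 + 28.33×2.744 + (z_c − 1.986 − 32.172)×3.386
The z_c×3.386 term appears on both sides and cancels. Collect the known terms of each column as K = Σ(ρt)_known − 3.386 × (depth of known layers): K_A = 0 − 3.386×39.06 = −132.25716; K_B = 89.255836 − 3.386×(1.986 + 32.172) = −26.403152.
Balance: K_A + 39.06×ρ = K_B, so ρ = (K_B − K_A)/39.06 = 105.854/39.06 = 2.71 g cm⁻³.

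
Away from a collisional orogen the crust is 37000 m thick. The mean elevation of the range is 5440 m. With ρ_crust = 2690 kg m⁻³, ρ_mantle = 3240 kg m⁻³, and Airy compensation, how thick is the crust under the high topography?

69000 m

Root depth r = h ρ_c / (ρ_m − ρ_c) = 5440 m × 2690 / 550 = 26610 m.
Total thickness = T + h + r = 37000 m + 5440 m + 26610 m = 69000 m.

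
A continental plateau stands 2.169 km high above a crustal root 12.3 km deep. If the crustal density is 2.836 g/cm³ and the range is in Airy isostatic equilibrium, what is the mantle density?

Airy balance: ρ_c h = (ρ_m − ρ_c) r → ρ_m = ρ_c (1 + h/r).
ρ_m = 2.836 × (1 + 2.169 km/12.3 km) = 3.34 g/cm³.

3.34 g/cm³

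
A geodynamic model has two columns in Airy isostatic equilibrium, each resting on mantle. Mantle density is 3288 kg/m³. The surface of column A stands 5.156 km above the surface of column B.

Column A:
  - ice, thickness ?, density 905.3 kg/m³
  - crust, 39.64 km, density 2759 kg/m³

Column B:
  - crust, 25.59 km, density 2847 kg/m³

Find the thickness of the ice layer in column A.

Take the compensation level at the base of the deeper column (depth z_c below the surface of column A) and equate Σ ρ_i t_i down to z_c; mantle fills any gap and the z_c terms cancel.
Column A: x×905.3 + 39.64×2759 + (z_c − 39.64 − x)×3288
Column B: 5.156×0 + 25.59×2847 + (z_c − 5.156 − 25.59)×3288
The z_c×3288 term appears on both sides and cancels. Collect the known terms of each column as K = Σ(ρt)_known − 3288 × (depth of known layers): K_A = 109366.76 − 3288×39.64 = −20969.56; K_B = 72854.73 − 3288×(5.156 + 25.59) = −28238.118.
Balance: K_A − x×(3288 − 905.3) = K_B, so x = (K_A − K_B)/(3288 − 905.3) = 7268.56/2382.7 = 3.05 km.

3.05 km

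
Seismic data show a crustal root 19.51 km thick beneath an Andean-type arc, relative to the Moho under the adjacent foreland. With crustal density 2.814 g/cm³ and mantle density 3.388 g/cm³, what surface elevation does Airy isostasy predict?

Equating mass per unit area of the two columns: ρ_c h = (ρ_m − ρ_c) r.
h = r (ρ_m − ρ_c) / ρ_c = 19.51 km × (3.388 − 2.814) / 2.814 = 3.98 km.

3.98 km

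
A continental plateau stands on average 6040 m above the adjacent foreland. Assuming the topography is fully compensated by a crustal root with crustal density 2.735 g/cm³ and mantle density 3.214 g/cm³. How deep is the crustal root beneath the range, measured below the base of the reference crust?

34500 m

In Airy isostatic equilibrium: the weight of the topography is balanced by the buoyancy of the root, ρ_c h = (ρ_m − ρ_c) r.
r = h · ρ_c / (ρ_m − ρ_c) = 6040 m × 2.735 / (3.214 − 2.735) = 34500 m.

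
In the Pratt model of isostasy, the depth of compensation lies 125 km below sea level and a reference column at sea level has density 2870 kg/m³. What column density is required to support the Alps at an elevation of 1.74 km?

Pratt balance: ρ_ref D = ρ (D + h).
ρ = ρ_ref D/(D + h) = 2870 × 125 km/(125 km + 1.74 km) = 2830 kg/m³.

2830 kg/m³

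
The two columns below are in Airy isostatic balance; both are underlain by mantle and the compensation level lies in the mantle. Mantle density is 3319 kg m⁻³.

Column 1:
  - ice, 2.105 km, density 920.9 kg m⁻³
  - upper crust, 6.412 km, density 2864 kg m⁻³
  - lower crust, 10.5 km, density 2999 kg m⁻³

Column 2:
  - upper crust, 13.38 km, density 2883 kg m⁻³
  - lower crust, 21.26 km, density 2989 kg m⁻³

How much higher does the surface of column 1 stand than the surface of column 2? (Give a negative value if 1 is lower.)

For any compensation level in the mantle, the mantle terms cancel and isostasy reduces to e = (Σt_1 − Σt_2) − (Σ(ρt)_1 − Σ(ρt)_2) / ρ_m.
Σt_1 = 19.017 km; Σt_2 = 34.64 km; Σ(ρt)_1 = 51791.9625; Σ(ρt)_2 = 102120.68 (in km·kg m⁻³).
e = (19.017 − 34.64) − (51791.9625 − 102120.68) / 3319 = −0.459 km.

−0.459 km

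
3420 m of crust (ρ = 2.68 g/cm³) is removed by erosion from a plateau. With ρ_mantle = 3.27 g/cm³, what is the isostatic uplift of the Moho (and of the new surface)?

Unloading: uplift u = e ρ_c/ρ_m = 3420 m × 2.68/3.27 = 2800 m.

2800 m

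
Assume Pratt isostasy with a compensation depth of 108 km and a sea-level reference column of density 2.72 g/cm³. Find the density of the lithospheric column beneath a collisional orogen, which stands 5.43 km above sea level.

2.59 g/cm³

Pratt balance: ρ_ref D = ρ (D + h).
ρ = ρ_ref D/(D + h) = 2.72 × 108 km/(108 km + 5.43 km) = 2.59 g/cm³.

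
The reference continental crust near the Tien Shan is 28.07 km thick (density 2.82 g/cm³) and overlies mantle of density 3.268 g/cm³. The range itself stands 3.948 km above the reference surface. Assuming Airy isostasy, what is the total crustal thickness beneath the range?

Root depth r = h ρ_c / (ρ_m − ρ_c) = 3.948 km × 2.82 / 0.448 = 24.85 km.
Total thickness = T + h + r = 28.07 km + 3.948 km + 24.85 km = 56.9 km.

56.9 km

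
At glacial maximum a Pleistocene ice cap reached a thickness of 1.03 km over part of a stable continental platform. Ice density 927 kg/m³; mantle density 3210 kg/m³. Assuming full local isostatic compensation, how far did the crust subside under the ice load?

0.297 km

In Airy isostatic equilibrium: the ice load ρ_ice t is balanced by mantle displaced below, ρ_m s.
s = t ρ_ice / ρ_m = 1.03 km × 927/3210 = 0.297 km.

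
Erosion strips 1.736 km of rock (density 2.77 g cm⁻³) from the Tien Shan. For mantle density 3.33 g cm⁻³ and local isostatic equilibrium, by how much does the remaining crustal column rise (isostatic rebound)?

Unloading: uplift u = e ρ_c/ρ_m = 1.736 km × 2.77/3.33 = 1.44 km.

1.44 km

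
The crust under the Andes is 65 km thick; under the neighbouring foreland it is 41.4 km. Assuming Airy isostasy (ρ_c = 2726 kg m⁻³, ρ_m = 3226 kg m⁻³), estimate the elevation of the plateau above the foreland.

3.66 km

Excess crust Δ = 65 km − 41.4 km = 23.6 km, split between elevation h and root r with h + r = Δ.
Airy balance ρ_c h = (ρ_m − ρ_c) r gives r = h ρ_c/(ρ_m − ρ_c), so h (1 + ρ_c/(ρ_m − ρ_c)) = Δ, i.e. h = Δ (ρ_m − ρ_c)/ρ_m.
h = 23.6 km × 500/3226 = 3.66 km.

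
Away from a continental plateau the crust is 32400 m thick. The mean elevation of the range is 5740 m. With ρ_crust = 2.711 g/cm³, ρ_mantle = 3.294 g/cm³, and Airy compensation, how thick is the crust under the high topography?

Root depth r = h ρ_c / (ρ_m − ρ_c) = 5740 m × 2.711 / 0.583 = 26690 m.
Total thickness = T + h + r = 32400 m + 5740 m + 26690 m = 64800 m.

64800 m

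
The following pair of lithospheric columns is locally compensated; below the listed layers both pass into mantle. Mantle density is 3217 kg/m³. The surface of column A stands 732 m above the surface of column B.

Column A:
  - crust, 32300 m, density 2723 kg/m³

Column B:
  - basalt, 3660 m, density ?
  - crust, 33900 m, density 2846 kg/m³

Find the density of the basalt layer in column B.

2940 kg/m³

Take the compensation level at the base of the deeper column (depth z_c below the surface of column A) and equate Σ ρ_i t_i down to z_c; mantle fills any gap and the z_c terms cancel.
Column A: 32300×2723 + (z_c − 32300)×3217
Column B: 732×0 + 3660×ρ + 33900×2846 + (z_c − 732 − 37560)×3217
The z_c×3217 term appears on both sides and cancels. Collect the known terms of each column as K = Σ(ρt)_known − 3217 × (depth of known layers): K_A = 87952900 − 3217×32300 = −15956200; K_B = 96479400 − 3217×(732 + 37560) = −26705964.
Balance: K_A = K_B + 3660×ρ, so ρ = (K_A − K_B)/3660 = 10749800/3660 = 2940 kg/m³.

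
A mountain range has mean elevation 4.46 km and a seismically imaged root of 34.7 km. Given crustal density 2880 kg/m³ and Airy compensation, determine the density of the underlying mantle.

Airy balance: ρ_c h = (ρ_m − ρ_c) r → ρ_m = ρ_c (1 + h/r).
ρ_m = 2880 × (1 + 4.46 km/34.7 km) = 3250 kg/m³.

3250 kg/m³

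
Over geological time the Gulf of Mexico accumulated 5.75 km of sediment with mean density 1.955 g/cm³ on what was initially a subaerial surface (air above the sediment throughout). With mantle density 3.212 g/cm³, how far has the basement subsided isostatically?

3.5 km

Subaerial load: s = t ρ_sed / ρ_m = 5.75 km × 1.955/3.212 = 3.5 km.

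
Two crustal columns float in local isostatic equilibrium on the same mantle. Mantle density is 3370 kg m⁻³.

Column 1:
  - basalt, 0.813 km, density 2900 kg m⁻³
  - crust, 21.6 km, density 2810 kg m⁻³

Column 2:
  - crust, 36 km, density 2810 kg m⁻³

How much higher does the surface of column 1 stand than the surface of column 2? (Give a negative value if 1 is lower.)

For any compensation level in the mantle, the mantle terms cancel and isostasy reduces to e = (Σt_1 − Σt_2) − (Σ(ρt)_1 − Σ(ρt)_2) / ρ_m.
Σt_1 = 22.413 km; Σt_2 = 36 km; Σ(ρt)_1 = 63053.7; Σ(ρt)_2 = 101160 (in km·kg m⁻³).
e = (22.413 − 36) − (63053.7 − 101160) / 3370 = −2.28 km.

−2.28 km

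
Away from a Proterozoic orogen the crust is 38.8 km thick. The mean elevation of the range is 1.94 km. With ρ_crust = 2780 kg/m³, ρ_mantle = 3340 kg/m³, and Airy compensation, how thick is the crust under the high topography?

50.4 km

Root depth r = h ρ_c / (ρ_m − ρ_c) = 1.94 km × 2780 / 560 = 9.631 km.
Total thickness = T + h + r = 38.8 km + 1.94 km + 9.631 km = 50.4 km.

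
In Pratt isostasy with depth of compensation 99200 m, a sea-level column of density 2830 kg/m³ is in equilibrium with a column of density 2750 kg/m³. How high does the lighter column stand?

2890 m

ρ_ref D = ρ (D + h) → h = D (ρ_ref − ρ)/ρ.
h = 99200 m × (2830 − 2750)/2750 = 2890 m.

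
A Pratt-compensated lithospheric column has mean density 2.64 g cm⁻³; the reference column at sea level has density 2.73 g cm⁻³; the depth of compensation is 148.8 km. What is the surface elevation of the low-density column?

ρ_ref D = ρ (D + h) → h = D (ρ_ref − ρ)/ρ.
h = 148.8 km × (2.73 − 2.64)/2.64 = 5.07 km.

5.07 km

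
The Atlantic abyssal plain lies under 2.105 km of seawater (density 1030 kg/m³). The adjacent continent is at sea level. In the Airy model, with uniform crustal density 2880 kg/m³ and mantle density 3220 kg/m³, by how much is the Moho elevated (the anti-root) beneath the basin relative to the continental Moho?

11.5 km

In Airy isostatic equilibrium: replacing crust with seawater at the top is compensated by replacing crust with mantle at the base: d (ρ_c − ρ_w) = a (ρ_m − ρ_c).
a = d (ρ_c − ρ_w)/(ρ_m − ρ_c) = 2.105 km × 1850/340 = 11.5 km.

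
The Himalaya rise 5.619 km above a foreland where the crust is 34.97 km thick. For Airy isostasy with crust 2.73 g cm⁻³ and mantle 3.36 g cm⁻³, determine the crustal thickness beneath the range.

64.9 km

Root depth r = h ρ_c / (ρ_m − ρ_c) = 5.619 km × 2.73 / 0.63 = 24.35 km.
Total thickness = T + h + r = 34.97 km + 5.619 km + 24.35 km = 64.9 km.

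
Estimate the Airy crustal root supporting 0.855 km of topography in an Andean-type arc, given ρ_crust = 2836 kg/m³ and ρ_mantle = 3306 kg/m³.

5.16 km

For local isostatic compensation: the weight of the topography is balanced by the buoyancy of the root, ρ_c h = (ρ_m − ρ_c) r.
r = h · ρ_c / (ρ_m − ρ_c) = 0.855 km × 2836 / (3306 − 2836) = 5.16 km.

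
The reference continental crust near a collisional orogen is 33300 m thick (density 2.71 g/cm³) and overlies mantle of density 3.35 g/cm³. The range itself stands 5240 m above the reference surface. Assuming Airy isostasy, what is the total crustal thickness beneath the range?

Root depth r = h ρ_c / (ρ_m − ρ_c) = 5240 m × 2.71 / 0.64 = 22190 m.
Total thickness = T + h + r = 33300 m + 5240 m + 22190 m = 60700 m.

60700 m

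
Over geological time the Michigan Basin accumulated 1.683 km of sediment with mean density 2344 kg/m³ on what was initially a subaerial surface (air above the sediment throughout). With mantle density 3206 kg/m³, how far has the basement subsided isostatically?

1.23 km

Subaerial load: s = t ρ_sed / ρ_m = 1.683 km × 2344/3206 = 1.23 km.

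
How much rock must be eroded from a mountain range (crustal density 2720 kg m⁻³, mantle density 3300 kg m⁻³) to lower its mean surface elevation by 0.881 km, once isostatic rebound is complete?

5.01 km

Net drop Δ = e − u = e − e ρ_c/ρ_m = e (ρ_m − ρ_c)/ρ_m.
e = Δ ρ_m/(ρ_m − ρ_c) = 0.881 km × 3300/580 = 5.01 km.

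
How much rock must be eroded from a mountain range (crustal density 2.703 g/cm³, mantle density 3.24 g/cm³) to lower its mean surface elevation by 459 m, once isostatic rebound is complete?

Net drop Δ = e − u = e − e ρ_c/ρ_m = e (ρ_m − ρ_c)/ρ_m.
e = Δ ρ_m/(ρ_m − ρ_c) = 459 m × 3.24/0.537 = 2770 m.

2770 m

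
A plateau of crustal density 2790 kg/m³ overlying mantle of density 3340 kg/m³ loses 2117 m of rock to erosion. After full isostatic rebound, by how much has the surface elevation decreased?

Rebound u = e ρ_c/ρ_m = 2117 m × 2790/3340 = 1768 m.
Net surface drop = e − u = 2117 m − 1768 m = e (ρ_m − ρ_c)/ρ_m = 349 m.

349 m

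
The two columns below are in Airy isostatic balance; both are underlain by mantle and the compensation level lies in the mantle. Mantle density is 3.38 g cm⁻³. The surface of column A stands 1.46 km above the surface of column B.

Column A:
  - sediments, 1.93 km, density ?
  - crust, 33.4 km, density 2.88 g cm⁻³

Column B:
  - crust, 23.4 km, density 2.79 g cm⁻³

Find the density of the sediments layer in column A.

2.32 g cm⁻³

Take the compensation level at the base of the deeper column (depth z_c below the surface of column A) and equate Σ ρ_i t_i down to z_c; mantle fills any gap and the z_c terms cancel.
Column A: 1.93×ρ + 33.4×2.88 + (z_c − 35.33)×3.38
Column B: 1.46×0 + 23.4×2.79 + (z_c − 1.46 − 23.4)×3.38
The z_c×3.38 term appears on both sides and cancels. Collect the known terms of each column as K = Σ(ρt)_known − 3.38 × (depth of known layers): K_A = 96.192 − 3.38×35.33 = −23.2234; K_B = 65.286 − 3.38×(1.46 + 23.4) = −18.7408.
Balance: K_A + 1.93×ρ = K_B, so ρ = (K_B − K_A)/1.93 = 4.4826/1.93 = 2.32 g cm⁻³.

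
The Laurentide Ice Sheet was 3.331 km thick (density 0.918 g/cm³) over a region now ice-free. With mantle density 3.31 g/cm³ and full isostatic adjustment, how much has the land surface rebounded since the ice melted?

Removing the load lets mantle flow back in; uplift u satisfies ρ_ice t = ρ_m u.
u = t ρ_ice/ρ_m = 3.331 km × 0.918/3.31 = 0.924 km.

0.924 km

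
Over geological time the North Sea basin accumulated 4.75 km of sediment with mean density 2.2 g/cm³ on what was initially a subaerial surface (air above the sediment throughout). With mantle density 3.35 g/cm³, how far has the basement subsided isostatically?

Subaerial load: s = t ρ_sed / ρ_m = 4.75 km × 2.2/3.35 = 3.12 km.

3.12 km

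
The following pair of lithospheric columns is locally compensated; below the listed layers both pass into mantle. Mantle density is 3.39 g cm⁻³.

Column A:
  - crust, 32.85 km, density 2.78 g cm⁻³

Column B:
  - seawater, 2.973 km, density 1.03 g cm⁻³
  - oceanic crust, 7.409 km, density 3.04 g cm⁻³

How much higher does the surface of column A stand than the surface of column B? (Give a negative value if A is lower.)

3.08 km

For any compensation level in the mantle, the mantle terms cancel and isostasy reduces to e = (Σt_A − Σt_B) − (Σ(ρt)_A − Σ(ρt)_B) / ρ_m.
Σt_A = 32.85 km; Σt_B = 10.382 km; Σ(ρt)_A = 91.323; Σ(ρt)_B = 25.58555 (in km·g cm⁻³).
e = (32.85 − 10.382) − (91.323 − 25.58555) / 3.39 = 3.08 km.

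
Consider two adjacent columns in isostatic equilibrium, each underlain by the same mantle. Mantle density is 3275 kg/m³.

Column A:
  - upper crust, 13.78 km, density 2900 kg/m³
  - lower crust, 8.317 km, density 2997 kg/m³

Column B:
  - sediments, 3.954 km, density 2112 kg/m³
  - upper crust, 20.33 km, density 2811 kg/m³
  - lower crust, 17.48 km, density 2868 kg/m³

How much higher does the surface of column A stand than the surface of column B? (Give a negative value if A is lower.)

For any compensation level in the mantle, the mantle terms cancel and isostasy reduces to e = (Σt_A − Σt_B) − (Σ(ρt)_A − Σ(ρt)_B) / ρ_m.
Σt_A = 22.097 km; Σt_B = 41.764 km; Σ(ρt)_A = 64888.049; Σ(ρt)_B = 115631.118 (in km·kg/m³).
e = (22.097 − 41.764) − (64888.049 − 115631.118) / 3275 = −4.17 km.

−4.17 km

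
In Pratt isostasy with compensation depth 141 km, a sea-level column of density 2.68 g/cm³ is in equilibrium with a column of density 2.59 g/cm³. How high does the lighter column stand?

ρ_ref D = ρ (D + h) → h = D (ρ_ref − ρ)/ρ.
h = 141 km × (2.68 − 2.59)/2.59 = 4.9 km.

4.9 km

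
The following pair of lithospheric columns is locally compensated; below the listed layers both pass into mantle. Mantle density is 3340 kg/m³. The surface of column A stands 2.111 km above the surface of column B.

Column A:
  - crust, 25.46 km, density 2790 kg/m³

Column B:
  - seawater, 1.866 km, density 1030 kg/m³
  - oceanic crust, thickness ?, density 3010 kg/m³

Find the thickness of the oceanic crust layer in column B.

Take the compensation level at the base of the deeper column (depth z_c below the surface of column A) and equate Σ ρ_i t_i down to z_c; mantle fills any gap and the z_c terms cancel.
Column A: 25.46×2790 + (z_c − 25.46)×3340
Column B: 2.111×0 + 1.866×1030 + x×3010 + (z_c − 2.111 − 1.866 − x)×3340
The z_c×3340 term appears on both sides and cancels. Collect the known terms of each column as K = Σ(ρt)_known − 3340 × (depth of known layers): K_A = 71033.4 − 3340×25.46 = −14003; K_B = 1921.98 − 3340×(2.111 + 1.866) = −11361.2.
Balance: K_A = K_B − x×(3340 − 3010), so x = (K_B − K_A)/(3340 − 3010) = 2641.8/330 = 8.01 km.

8.01 km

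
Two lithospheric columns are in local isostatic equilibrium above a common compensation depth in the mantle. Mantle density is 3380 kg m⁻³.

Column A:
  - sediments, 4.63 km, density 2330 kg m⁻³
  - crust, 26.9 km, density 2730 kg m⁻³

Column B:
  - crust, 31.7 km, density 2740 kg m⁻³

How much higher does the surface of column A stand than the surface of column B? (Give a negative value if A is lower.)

For any compensation level in the mantle, the mantle terms cancel and isostasy reduces to e = (Σt_A − Σt_B) − (Σ(ρt)_A − Σ(ρt)_B) / ρ_m.
Σt_A = 31.53 km; Σt_B = 31.7 km; Σ(ρt)_A = 84224.9; Σ(ρt)_B = 86858 (in km·kg m⁻³).
e = (31.53 − 31.7) − (84224.9 − 86858) / 3380 = 0.609 km.

0.609 km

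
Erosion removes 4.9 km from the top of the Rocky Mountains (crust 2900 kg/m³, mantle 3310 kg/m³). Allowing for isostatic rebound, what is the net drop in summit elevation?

0.607 km

Rebound u = e ρ_c/ρ_m = 4.9 km × 2900/3310 = 4.293 km.
Net surface drop = e − u = 4.9 km − 4.293 km = e (ρ_m − ρ_c)/ρ_m = 0.607 km.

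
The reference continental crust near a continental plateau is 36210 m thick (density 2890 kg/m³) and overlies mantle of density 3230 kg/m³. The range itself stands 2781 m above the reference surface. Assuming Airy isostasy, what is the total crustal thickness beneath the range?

62600 m

Root depth r = h ρ_c / (ρ_m − ρ_c) = 2781 m × 2890 / 340 = 23640 m.
Total thickness = T + h + r = 36210 m + 2781 m + 23640 m = 62600 m.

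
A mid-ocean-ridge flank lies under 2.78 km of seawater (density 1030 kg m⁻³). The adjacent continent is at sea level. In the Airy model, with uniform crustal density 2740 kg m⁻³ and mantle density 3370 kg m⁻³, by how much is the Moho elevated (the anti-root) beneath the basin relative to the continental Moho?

Isostatic balance requires: replacing crust with seawater at the top is compensated by replacing crust with mantle at the base: d (ρ_c − ρ_w) = a (ρ_m − ρ_c).
a = d (ρ_c − ρ_w)/(ρ_m − ρ_c) = 2.78 km × 1710/630 = 7.55 km.

7.55 km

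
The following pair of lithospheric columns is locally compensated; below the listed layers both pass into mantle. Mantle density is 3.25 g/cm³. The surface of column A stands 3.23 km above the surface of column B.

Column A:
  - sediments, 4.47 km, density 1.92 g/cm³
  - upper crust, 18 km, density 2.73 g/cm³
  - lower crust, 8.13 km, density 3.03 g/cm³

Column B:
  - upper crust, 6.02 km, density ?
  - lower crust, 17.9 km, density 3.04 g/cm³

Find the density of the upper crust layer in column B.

2.78 g/cm³

Take the compensation level at the base of the deeper column (depth z_c below the surface of column A) and equate Σ ρ_i t_i down to z_c; mantle fills any gap and the z_c terms cancel.
Column A: 4.47×1.92 + 18×2.73 + 8.13×3.03 + (z_c − 30.6)×3.25
Column B: 3.23×0 + 6.02×ρ + 17.9×3.04 + (z_c − 3.23 − 23.92)×3.25
The z_c×3.25 term appears on both sides and cancels. Collect the known terms of each column as K = Σ(ρt)_known − 3.25 × (depth of known layers): K_A = 82.3563 − 3.25×30.6 = −17.0937; K_B = 54.416 − 3.25×(3.23 + 23.92) = −33.8215.
Balance: K_A = K_B + 6.02×ρ, so ρ = (K_A − K_B)/6.02 = 16.7278/6.02 = 2.78 g/cm³.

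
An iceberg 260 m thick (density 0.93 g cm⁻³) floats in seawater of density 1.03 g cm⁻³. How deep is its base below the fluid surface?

Draft d = t ρ_obj/ρ_fluid = 260 m × 0.93/1.03 = 235 m.

235 m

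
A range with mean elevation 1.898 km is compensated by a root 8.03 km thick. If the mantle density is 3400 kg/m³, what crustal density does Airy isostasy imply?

2750 kg/m³

ρ_c h = (ρ_m − ρ_c) r → ρ_c (h + r) = ρ_m r → ρ_c = ρ_m r / (h + r).
ρ_c = 3400 × 8.03 km / (1.898 km + 8.03 km) = 2750 kg/m³.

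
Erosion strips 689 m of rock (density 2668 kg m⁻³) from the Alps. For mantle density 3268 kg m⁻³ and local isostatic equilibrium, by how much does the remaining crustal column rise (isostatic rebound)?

Unloading: uplift u = e ρ_c/ρ_m = 689 m × 2668/3268 = 563 m.

563 m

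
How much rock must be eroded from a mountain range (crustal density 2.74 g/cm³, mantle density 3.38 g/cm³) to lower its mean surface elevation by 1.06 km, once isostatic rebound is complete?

5.6 km

Net drop Δ = e − u = e − e ρ_c/ρ_m = e (ρ_m − ρ_c)/ρ_m.
e = Δ ρ_m/(ρ_m − ρ_c) = 1.06 km × 3.38/0.64 = 5.6 km.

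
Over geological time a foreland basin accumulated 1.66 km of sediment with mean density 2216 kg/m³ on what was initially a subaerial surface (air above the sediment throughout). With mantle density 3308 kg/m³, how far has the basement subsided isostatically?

Subaerial load: s = t ρ_sed / ρ_m = 1.66 km × 2216/3308 = 1.11 km.

1.11 km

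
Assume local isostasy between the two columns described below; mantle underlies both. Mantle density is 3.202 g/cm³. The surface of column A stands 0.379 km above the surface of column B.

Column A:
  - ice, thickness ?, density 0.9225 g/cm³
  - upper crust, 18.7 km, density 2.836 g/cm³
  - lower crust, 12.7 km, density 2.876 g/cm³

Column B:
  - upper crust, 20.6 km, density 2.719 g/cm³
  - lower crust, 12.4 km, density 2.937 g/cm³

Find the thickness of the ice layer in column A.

Take the compensation level at the base of the deeper column (depth z_c below the surface of column A) and equate Σ ρ_i t_i down to z_c; mantle fills any gap and the z_c terms cancel.
Column A: x×0.9225 + 18.7×2.836 + 12.7×2.876 + (z_c − 31.4 − x)×3.202
Column B: 0.379×0 + 20.6×2.719 + 12.4×2.937 + (z_c − 0.379 − 33)×3.202
The z_c×3.202 term appears on both sides and cancels. Collect the known terms of each column as K = Σ(ρt)_known − 3.202 × (depth of known layers): K_A = 89.5584 − 3.202×31.4 = −10.9844; K_B = 92.4302 − 3.202×(0.379 + 33) = −14.449358.
Balance: K_A − x×(3.202 − 0.9225) = K_B, so x = (K_A − K_B)/(3.202 − 0.9225) = 3.46496/2.2795 = 1.52 km.

1.52 km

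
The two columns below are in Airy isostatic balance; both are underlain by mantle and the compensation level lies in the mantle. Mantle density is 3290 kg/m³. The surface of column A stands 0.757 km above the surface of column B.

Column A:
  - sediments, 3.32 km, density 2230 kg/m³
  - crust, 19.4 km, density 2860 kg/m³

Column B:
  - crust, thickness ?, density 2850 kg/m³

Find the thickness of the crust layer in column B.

21.3 km

Take the compensation level at the base of the deeper column (depth z_c below the surface of column A) and equate Σ ρ_i t_i down to z_c; mantle fills any gap and the z_c terms cancel.
Column A: 3.32×2230 + 19.4×2860 + (z_c − 22.72)×3290
Column B: 0.757×0 + x×2850 + (z_c − 0.757 − 0 − x)×3290
The z_c×3290 term appears on both sides and cancels. Collect the known terms of each column as K = Σ(ρt)_known − 3290 × (depth of known layers): K_A = 62887.6 − 3290×22.72 = −11861.2; K_B = 0 − 3290×(0.757 + 0) = −2490.53.
Balance: K_A = K_B − x×(3290 − 2850), so x = (K_B − K_A)/(3290 − 2850) = 9370.67/440 = 21.3 km.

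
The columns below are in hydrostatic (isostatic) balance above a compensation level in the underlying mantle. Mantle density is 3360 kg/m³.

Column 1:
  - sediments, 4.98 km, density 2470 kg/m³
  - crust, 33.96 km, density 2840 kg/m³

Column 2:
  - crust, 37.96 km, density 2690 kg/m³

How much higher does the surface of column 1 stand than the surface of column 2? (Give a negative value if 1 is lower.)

For any compensation level in the mantle, the mantle terms cancel and isostasy reduces to e = (Σt_1 − Σt_2) − (Σ(ρt)_1 − Σ(ρt)_2) / ρ_m.
Σt_1 = 38.94 km; Σt_2 = 37.96 km; Σ(ρt)_1 = 108747; Σ(ρt)_2 = 102112.4 (in km·kg/m³).
e = (38.94 − 37.96) − (108747 − 102112.4) / 3360 = −0.995 km.

−0.995 km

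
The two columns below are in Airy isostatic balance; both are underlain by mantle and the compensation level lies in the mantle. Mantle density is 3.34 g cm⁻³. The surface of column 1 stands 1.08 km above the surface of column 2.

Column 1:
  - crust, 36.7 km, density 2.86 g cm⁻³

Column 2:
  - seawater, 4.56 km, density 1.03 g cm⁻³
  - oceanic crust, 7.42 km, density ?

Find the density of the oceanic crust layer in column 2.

2.87 g cm⁻³

Take the compensation level at the base of the deeper column (depth z_c below the surface of column 1) and equate Σ ρ_i t_i down to z_c; mantle fills any gap and the z_c terms cancel.
Column 1: 36.7×2.86 + (z_c − 36.7)×3.34
Column 2: 1.08×0 + 4.56×1.03 + 7.42×ρ + (z_c − 1.08 − 11.98)×3.34
The z_c×3.34 term appears on both sides and cancels. Collect the known terms of each column as K = Σ(ρt)_known − 3.34 × (depth of known layers): K_1 = 104.962 − 3.34×36.7 = −17.616; K_2 = 4.6968 − 3.34×(1.08 + 11.98) = −38.9236.
Balance: K_1 = K_2 + 7.42×ρ, so ρ = (K_1 − K_2)/7.42 = 21.3076/7.42 = 2.87 g cm⁻³.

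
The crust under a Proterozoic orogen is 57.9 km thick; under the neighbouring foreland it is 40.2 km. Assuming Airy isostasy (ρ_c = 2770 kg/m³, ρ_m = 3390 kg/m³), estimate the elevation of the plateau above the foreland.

3.24 km

Excess crust Δ = 57.9 km − 40.2 km = 17.7 km, split between elevation h and root r with h + r = Δ.
Airy balance ρ_c h = (ρ_m − ρ_c) r gives r = h ρ_c/(ρ_m − ρ_c), so h (1 + ρ_c/(ρ_m − ρ_c)) = Δ, i.e. h = Δ (ρ_m − ρ_c)/ρ_m.
h = 17.7 km × 620/3390 = 3.24 km.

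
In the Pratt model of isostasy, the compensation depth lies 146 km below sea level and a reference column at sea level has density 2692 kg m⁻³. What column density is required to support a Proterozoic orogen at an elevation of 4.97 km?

Pratt balance: ρ_ref D = ρ (D + h).
ρ = ρ_ref D/(D + h) = 2692 × 146 km/(146 km + 4.97 km) = 2600 kg m⁻³.

2600 kg m⁻³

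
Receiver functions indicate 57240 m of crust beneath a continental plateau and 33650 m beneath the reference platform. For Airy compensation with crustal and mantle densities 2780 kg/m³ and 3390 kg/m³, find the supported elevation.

4240 m

Excess crust Δ = 57240 m − 33650 m = 23590 m, split between elevation h and root r with h + r = Δ.
Airy balance ρ_c h = (ρ_m − ρ_c) r gives r = h ρ_c/(ρ_m − ρ_c), so h (1 + ρ_c/(ρ_m − ρ_c)) = Δ, i.e. h = Δ (ρ_m − ρ_c)/ρ_m.
h = 23590 m × 610/3390 = 4240 m.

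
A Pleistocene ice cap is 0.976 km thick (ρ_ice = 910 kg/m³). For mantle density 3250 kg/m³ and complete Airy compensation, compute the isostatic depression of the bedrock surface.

0.273 km

Equating mass per unit area of the two columns: the ice load ρ_ice t is balanced by mantle displaced below, ρ_m s.
s = t ρ_ice / ρ_m = 0.976 km × 910/3250 = 0.273 km.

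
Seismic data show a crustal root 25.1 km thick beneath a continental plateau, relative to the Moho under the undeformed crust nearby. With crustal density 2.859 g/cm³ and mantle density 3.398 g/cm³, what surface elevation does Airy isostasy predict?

4.73 km

Equating mass per unit area of the two columns: ρ_c h = (ρ_m − ρ_c) r.
h = r (ρ_m − ρ_c) / ρ_c = 25.1 km × (3.398 − 2.859) / 2.859 = 4.73 km.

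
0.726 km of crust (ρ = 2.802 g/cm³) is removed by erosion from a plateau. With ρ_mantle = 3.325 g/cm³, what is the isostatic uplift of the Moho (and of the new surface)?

Unloading: uplift u = e ρ_c/ρ_m = 0.726 km × 2.802/3.325 = 0.612 km.

0.612 km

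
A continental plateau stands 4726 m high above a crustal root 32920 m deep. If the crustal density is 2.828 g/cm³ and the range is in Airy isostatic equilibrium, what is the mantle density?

3.23 g/cm³

Airy balance: ρ_c h = (ρ_m − ρ_c) r → ρ_m = ρ_c (1 + h/r).
ρ_m = 2.828 × (1 + 4726 m/32920 m) = 3.23 g/cm³.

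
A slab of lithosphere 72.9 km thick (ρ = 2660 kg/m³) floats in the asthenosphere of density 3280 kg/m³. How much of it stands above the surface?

13.8 km

Floating equilibrium: submerged depth d = t ρ_obj/ρ_fluid = 72.9 km × 2660/3280 = 59.12 km.
Freeboard = t − d = 72.9 km − 59.12 km = 13.8 km.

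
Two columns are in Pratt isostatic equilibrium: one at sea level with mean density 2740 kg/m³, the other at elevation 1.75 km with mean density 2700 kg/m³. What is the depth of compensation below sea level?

118 km

ρ_ref D = ρ (D + h) → D (ρ_ref − ρ) = ρ h.
D = ρ h/(ρ_ref − ρ) = 2700 × 1.75 km/(2740 − 2700) = 118 km.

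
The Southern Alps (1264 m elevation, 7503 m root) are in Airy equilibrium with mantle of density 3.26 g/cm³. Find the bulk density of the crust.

ρ_c h = (ρ_m − ρ_c) r → ρ_c (h + r) = ρ_m r → ρ_c = ρ_m r / (h + r).
ρ_c = 3.26 × 7503 m / (1264 m + 7503 m) = 2.79 g/cm³.

2.79 g/cm³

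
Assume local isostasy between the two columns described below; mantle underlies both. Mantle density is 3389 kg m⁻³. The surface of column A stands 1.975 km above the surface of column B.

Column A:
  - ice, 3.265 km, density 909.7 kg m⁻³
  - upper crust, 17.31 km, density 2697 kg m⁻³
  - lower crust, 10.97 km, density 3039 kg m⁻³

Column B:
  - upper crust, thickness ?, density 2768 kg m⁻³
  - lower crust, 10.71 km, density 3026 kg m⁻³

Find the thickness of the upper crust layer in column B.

21.5 km

Take the compensation level at the base of the deeper column (depth z_c below the surface of column A) and equate Σ ρ_i t_i down to z_c; mantle fills any gap and the z_c terms cancel.
Column A: 3.265×909.7 + 17.31×2697 + 10.97×3039 + (z_c − 31.545)×3389
Column B: 1.975×0 + x×2768 + 10.71×3026 + (z_c − 1.975 − 10.71 − x)×3389
The z_c×3389 term appears on both sides and cancels. Collect the known terms of each column as K = Σ(ρt)_known − 3389 × (depth of known layers): K_A = 82993.0705 − 3389×31.545 = −23912.9345; K_B = 32408.46 − 3389×(1.975 + 10.71) = −10581.005.
Balance: K_A = K_B − x×(3389 − 2768), so x = (K_B − K_A)/(3389 − 2768) = 13331.9/621 = 21.5 km.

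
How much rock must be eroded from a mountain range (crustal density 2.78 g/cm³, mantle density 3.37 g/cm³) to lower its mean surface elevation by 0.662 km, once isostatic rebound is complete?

Net drop Δ = e − u = e − e ρ_c/ρ_m = e (ρ_m − ρ_c)/ρ_m.
e = Δ ρ_m/(ρ_m − ρ_c) = 0.662 km × 3.37/0.59 = 3.78 km.

3.78 km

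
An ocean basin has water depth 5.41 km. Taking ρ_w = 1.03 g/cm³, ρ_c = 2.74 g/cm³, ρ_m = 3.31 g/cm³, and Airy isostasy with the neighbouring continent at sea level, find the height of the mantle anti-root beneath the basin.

In Airy isostatic equilibrium: replacing crust with seawater at the top is compensated by replacing crust with mantle at the base: d (ρ_c − ρ_w) = a (ρ_m − ρ_c).
a = d (ρ_c − ρ_w)/(ρ_m − ρ_c) = 5.41 km × 1.71/0.57 = 16.2 km.

16.2 km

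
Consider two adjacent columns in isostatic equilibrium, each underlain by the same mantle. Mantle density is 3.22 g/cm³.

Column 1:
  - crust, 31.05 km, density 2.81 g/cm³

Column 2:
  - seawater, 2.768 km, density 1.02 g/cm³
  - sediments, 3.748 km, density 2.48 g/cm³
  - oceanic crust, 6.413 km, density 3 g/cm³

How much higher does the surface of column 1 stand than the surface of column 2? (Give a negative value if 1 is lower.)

For any compensation level in the mantle, the mantle terms cancel and isostasy reduces to e = (Σt_1 − Σt_2) − (Σ(ρt)_1 − Σ(ρt)_2) / ρ_m.
Σt_1 = 31.05 km; Σt_2 = 12.929 km; Σ(ρt)_1 = 87.2505; Σ(ρt)_2 = 31.3574 (in km·g/cm³).
e = (31.05 − 12.929) − (87.2505 − 31.3574) / 3.22 = 0.763 km.

0.763 km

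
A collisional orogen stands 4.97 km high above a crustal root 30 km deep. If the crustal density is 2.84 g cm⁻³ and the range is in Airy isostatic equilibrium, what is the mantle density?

3.31 g cm⁻³

Airy balance: ρ_c h = (ρ_m − ρ_c) r → ρ_m = ρ_c (1 + h/r).
ρ_m = 2.84 × (1 + 4.97 km/30 km) = 3.31 g cm⁻³.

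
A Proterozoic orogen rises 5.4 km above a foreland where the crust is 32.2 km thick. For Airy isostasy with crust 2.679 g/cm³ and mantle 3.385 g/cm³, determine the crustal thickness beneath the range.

58.1 km

Root depth r = h ρ_c / (ρ_m − ρ_c) = 5.4 km × 2.679 / 0.706 = 20.49 km.
Total thickness = T + h + r = 32.2 km + 5.4 km + 20.49 km = 58.1 km.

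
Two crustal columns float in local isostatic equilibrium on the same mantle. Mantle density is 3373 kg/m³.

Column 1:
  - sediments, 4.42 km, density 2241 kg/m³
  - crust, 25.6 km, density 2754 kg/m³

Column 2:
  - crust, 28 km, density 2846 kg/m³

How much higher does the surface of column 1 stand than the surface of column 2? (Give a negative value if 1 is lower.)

For any compensation level in the mantle, the mantle terms cancel and isostasy reduces to e = (Σt_1 − Σt_2) − (Σ(ρt)_1 − Σ(ρt)_2) / ρ_m.
Σt_1 = 30.02 km; Σt_2 = 28 km; Σ(ρt)_1 = 80407.62; Σ(ρt)_2 = 79688 (in km·kg/m³).
e = (30.02 − 28) − (80407.62 − 79688) / 3373 = 1.81 km.

1.81 km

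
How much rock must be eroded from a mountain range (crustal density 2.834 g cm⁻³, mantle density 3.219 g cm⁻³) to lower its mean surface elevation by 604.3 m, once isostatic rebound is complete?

Net drop Δ = e − u = e − e ρ_c/ρ_m = e (ρ_m − ρ_c)/ρ_m.
e = Δ ρ_m/(ρ_m − ρ_c) = 604.3 m × 3.219/0.385 = 5050 m.

5050 m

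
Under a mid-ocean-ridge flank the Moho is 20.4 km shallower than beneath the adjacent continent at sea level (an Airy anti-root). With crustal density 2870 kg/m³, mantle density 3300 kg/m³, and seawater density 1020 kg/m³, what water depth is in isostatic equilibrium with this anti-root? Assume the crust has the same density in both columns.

Replacing a thickness d of crust by seawater at the top must be balanced by replacing crust with mantle at the base: d (ρ_c − ρ_w) = a (ρ_m − ρ_c).
d = a (ρ_m − ρ_c)/(ρ_c − ρ_w) = 20.4 km × 430/1850 = 4.74 km.

4.74 km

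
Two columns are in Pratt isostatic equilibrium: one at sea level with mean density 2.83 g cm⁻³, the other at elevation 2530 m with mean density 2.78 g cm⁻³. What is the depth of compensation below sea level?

141000 m

ρ_ref D = ρ (D + h) → D (ρ_ref − ρ) = ρ h.
D = ρ h/(ρ_ref − ρ) = 2.78 × 2530 m/(2.83 − 2.78) = 141000 m.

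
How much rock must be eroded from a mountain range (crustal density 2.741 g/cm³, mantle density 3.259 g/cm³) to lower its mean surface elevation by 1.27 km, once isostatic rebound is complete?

Net drop Δ = e − u = e − e ρ_c/ρ_m = e (ρ_m − ρ_c)/ρ_m.
e = Δ ρ_m/(ρ_m − ρ_c) = 1.27 km × 3.259/0.518 = 7.99 km.

7.99 km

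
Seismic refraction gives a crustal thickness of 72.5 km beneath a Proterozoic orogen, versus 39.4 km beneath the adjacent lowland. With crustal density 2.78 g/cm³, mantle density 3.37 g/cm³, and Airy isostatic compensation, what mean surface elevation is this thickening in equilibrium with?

Excess crust Δ = 72.5 km − 39.4 km = 33.1 km, split between elevation h and root r with h + r = Δ.
Airy balance ρ_c h = (ρ_m − ρ_c) r gives r = h ρ_c/(ρ_m − ρ_c), so h (1 + ρ_c/(ρ_m − ρ_c)) = Δ, i.e. h = Δ (ρ_m − ρ_c)/ρ_m.
h = 33.1 km × 0.59/3.37 = 5.79 km.

5.79 km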